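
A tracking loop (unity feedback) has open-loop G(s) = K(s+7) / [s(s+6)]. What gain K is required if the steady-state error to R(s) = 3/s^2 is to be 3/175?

150

The open loop has one pole at the origin → type 1 system.
K_v = lim_{s→0} s·G(s) = K·7 / (6) = (7/6)·K.
e_ss = 3/K_v = 3/175 ⇒ K_v = 175 ⇒ K = 175/(7/6) = 150.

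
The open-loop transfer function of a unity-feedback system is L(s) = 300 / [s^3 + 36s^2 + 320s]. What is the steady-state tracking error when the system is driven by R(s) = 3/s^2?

The denominator has no term below 320s — 1 pole at s=0, type 1.
K_v = lim_{s→0} s·L(s) = 300 / 320 = 0.9375.
e_ss = 3/K_v = 3/0.9375 = 3.2.

3.2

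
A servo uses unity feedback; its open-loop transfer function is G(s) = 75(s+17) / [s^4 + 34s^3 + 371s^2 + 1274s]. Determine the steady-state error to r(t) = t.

The denominator has no term below 1274s — 1 pole at s=0, type 1.
K_v = lim_{s→0} s·G(s) = 75·17 / 1274 = 1275/1274.
e_ss = 1/K_v = 1/(1275/1274) = 1274/1275.

1274/1275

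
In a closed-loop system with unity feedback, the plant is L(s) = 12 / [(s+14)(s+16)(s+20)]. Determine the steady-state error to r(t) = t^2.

infinity

System type = 0 (no poles at s=0).
For a type-0 system K_a = 0, so e_ss to a parabolic input is unbounded.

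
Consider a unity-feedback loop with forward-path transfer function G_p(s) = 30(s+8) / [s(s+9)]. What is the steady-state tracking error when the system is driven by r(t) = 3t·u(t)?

0.1125

G_p(s) has one factor of s in the denominator, so the system is type 1.
K_v = lim_{s→0} s·G_p(s) = 30·8 / (9) = 80/3.
e_ss = 3/K_v = 3/(80/3) = 0.1125.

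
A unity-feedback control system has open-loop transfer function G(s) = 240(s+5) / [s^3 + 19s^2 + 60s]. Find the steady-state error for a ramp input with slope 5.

0.25

Factoring s from the denominator leaves a polynomial with constant term 60, so the system is type 1.
K_v = lim_{s→0} s·G(s) = 240·5 / 60 = 20.
e_ss = 5/K_v = 5/20 = 0.25.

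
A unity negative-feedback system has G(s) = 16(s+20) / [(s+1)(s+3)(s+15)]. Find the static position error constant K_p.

No free integrators in G(s): this is a type 0 system.
K_p = lim_{s→0} G(s) = 16·20 / (1·3·15) = 64/9.

64/9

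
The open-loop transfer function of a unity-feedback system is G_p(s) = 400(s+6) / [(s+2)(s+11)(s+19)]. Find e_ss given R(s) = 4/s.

The open loop has no poles at the origin → type 0 system.
K_p = lim_{s→0} G_p(s) = 400·6 / (2·11·19) = 1200/209.
e_ss = 4/(1 + K_p) = 4/(1409/209) = 836/1409.

836/1409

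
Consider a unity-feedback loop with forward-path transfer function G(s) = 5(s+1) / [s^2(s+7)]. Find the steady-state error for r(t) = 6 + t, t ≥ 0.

System type = 2 (two poles at s=0). Taking each input component in turn:
  • 6: tracked with zero error.
  • t: tracked with zero error.
Total e_ss = 0.

0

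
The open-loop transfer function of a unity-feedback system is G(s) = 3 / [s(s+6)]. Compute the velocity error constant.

One free integrator in G(s): this is a type 1 system.
K_v = lim_{s→0} s·G(s) = 3 / (6) = 0.5.

0.5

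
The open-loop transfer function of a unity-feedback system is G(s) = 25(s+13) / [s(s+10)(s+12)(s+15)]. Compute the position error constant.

infinity

K_p = lim_{s→0} G(s); with 1 pole at the origin the limit diverges, so K_p = ∞.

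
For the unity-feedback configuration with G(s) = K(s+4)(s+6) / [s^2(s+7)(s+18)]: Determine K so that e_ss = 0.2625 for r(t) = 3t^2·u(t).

120

System type = 2 (two poles at s=0).
K_a = lim_{s→0} s^2·G(s) = K·4·6 / (7·18) = (4/21)·K.
e_ss = 6/K_a = 0.2625 ⇒ K_a = 160/7 ⇒ K = (160/7)/(4/21) = 120.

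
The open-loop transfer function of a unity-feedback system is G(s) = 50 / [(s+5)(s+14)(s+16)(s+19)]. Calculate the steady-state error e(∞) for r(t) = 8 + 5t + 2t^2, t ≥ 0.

G(s) has no factors of s in the denominator, so the system is type 0. Treating each term separately:
  • 8: e_ss = 8/(1+K_p) with K_p=5/2128 → 17024/2133.
  • 5t: a type-0 system cannot track it, e_ss → ∞.
  • 2t^2: a type-0 system cannot track it, e_ss → ∞.
The unbounded component dominates.

infinity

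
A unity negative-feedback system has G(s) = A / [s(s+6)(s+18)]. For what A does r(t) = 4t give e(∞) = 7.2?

System type = 1 (one pole at s=0).
K_v = lim_{s→0} s·G(s) = A / (6·18) = (1/108)·A.
e_ss = 4/K_v = 7.2 ⇒ K_v = 5/9 ⇒ A = (5/9)/(1/108) = 60.

60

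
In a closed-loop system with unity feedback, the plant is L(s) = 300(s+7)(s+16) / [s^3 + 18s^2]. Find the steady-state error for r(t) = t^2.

The denominator has no term below 18s^2 — 2 poles at s=0, type 2.
K_a = lim_{s→0} s^2·L(s) = 300·7·16 / 18 = 5600/3.
r(t) = t^2 gives R(s) = 2/s^3.
e_ss = 2/K_a = 2/(5600/3) = 3/2800.

3/2800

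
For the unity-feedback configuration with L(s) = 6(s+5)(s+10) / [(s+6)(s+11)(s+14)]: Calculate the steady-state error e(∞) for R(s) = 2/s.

The open loop has no poles at the origin → type 0 system.
K_p = lim_{s→0} L(s) = 6·5·10 / (6·11·14) = 25/77.
e_ss = 2/(1 + K_p) = 2/(102/77) = 77/51.

77/51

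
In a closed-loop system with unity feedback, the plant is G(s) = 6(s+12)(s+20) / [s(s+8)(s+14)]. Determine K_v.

One free integrator in G(s): this is a type 1 system.
K_v = lim_{s→0} s·G(s) = 6·12·20 / (8·14) = 90/7.

90/7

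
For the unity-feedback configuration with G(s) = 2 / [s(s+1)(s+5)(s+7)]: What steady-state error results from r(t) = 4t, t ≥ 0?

70

G(s) has one factor of s in the denominator, so the system is type 1.
K_v = lim_{s→0} s·G(s) = 2 / (1·5·7) = 2/35.
e_ss = 4/K_v = 4/(2/35) = 70.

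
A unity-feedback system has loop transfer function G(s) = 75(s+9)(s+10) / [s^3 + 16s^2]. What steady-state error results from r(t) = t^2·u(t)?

The denominator has no term below 16s^2 — 2 poles at s=0, type 2.
K_a = lim_{s→0} s^2·G(s) = 75·9·10 / 16 = 421.875.
r(t) = t^2 gives R(s) = 2/s^3.
e_ss = 2/K_a = 2/421.875 = 16/3375.

16/3375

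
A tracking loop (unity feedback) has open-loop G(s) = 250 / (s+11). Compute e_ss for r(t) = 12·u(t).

44/87

G(s) has no factors of s in the denominator, so the system is type 0.
K_p = lim_{s→0} G(s) = 250 / (11) = 250/11.
e_ss = 12/(1 + K_p) = 12/(261/11) = 44/87.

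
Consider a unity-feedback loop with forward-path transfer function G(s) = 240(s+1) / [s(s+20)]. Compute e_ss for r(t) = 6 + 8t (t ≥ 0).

2/3

G(s) has one factor of s in the denominator, so the system is type 1. Taking each input component in turn:
  • 6: tracked with zero error.
  • 8t: e_ss = 8/K_v with K_v=12 → 2/3.
Total e_ss = 2/3.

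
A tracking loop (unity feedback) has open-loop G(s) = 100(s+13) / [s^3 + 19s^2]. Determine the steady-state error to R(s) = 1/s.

0

The denominator has no term below 19s^2 — 2 poles at s=0, type 2.
A type-2 system has K_p = ∞, so it tracks a step input with zero steady-state error.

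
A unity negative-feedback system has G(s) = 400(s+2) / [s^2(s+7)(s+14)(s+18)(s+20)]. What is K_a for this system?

10/441

Two free integrators in G(s): this is a type 2 system.
K_a = lim_{s→0} s^2·G(s) = 400·2 / (7·14·18·20) = 10/441.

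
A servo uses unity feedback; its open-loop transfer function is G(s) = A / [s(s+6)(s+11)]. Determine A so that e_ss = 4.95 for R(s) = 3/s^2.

One free integrator in G(s): this is a type 1 system.
K_v = lim_{s→0} s·G(s) = A / (6·11) = (1/66)·A.
e_ss = 3/K_v = 4.95 ⇒ K_v = 20/33 ⇒ A = (20/33)/(1/66) = 40.

40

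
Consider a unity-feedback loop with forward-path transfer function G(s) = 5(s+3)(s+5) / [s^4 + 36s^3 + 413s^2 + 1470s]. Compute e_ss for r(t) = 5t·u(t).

98

Factoring s from the denominator leaves a polynomial with constant term 1470, so the system is type 1.
K_v = lim_{s→0} s·G(s) = 5·3·5 / 1470 = 5/98.
e_ss = 5/K_v = 5/(5/98) = 98.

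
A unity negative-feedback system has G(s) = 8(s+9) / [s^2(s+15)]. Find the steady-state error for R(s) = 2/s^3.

5/12

Two free integrators in G(s): this is a type 2 system.
K_a = lim_{s→0} s^2·G(s) = 8·9 / (15) = 4.8.
r(t) = t^2 gives R(s) = 2/s^3.
e_ss = 2/K_a = 2/4.8 = 5/12.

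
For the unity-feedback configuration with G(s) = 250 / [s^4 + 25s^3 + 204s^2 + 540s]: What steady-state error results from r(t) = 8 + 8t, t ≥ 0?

17.28

The denominator has no term below 540s — 1 pole at s=0, type 1. By superposition:
  • 8: tracked with zero error.
  • 8t: e_ss = 8/K_v with K_v=25/54 → 17.28.
Total e_ss = 17.28.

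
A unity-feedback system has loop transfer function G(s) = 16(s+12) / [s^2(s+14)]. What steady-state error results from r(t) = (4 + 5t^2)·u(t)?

35/48

G(s) has two factors of s in the denominator, so the system is type 2. Treating each term separately:
  • 4: tracked with zero error.
  • 5t^2: e_ss = 10/K_a with K_a=96/7 → 35/48.
Total e_ss = 35/48.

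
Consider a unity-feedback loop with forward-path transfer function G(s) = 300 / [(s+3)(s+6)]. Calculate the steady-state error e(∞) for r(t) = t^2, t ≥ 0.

infinity

G(s) has no factors of s in the denominator, so the system is type 0.
For a type-0 system K_a = 0, so e_ss to a parabolic input is unbounded.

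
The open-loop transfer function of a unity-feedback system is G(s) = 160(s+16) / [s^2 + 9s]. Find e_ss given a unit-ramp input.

Factoring s from the denominator leaves a polynomial with constant term 9, so the system is type 1.
K_v = lim_{s→0} s·G(s) = 160·16 / 9 = 2560/9.
e_ss = 1/K_v = 1/(2560/9) = 9/2560.

9/2560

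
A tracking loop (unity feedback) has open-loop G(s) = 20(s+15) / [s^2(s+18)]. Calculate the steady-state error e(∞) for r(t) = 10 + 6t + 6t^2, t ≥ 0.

Two free integrators in G(s): this is a type 2 system. Treating each term separately:
  • 10: tracked with zero error.
  • 6t: tracked with zero error.
  • 6t^2: e_ss = 12/K_a with K_a=50/3 → 0.72.
Total e_ss = 0.72.

0.72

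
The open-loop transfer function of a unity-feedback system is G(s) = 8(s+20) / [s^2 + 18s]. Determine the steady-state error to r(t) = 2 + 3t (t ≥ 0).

0.3375

Lowest-order denominator term is 18s, so the open loop has 1 pole at the origin → type 1 system. Treating each term separately:
  • 2: tracked with zero error.
  • 3t: e_ss = 3/K_v with K_v=80/9 → 0.3375.
Total e_ss = 0.3375.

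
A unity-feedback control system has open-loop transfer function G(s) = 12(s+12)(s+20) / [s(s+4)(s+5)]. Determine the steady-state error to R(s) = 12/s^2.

1/12

One free integrator in G(s): this is a type 1 system.
K_v = lim_{s→0} s·G(s) = 12·12·20 / (4·5) = 144.
e_ss = 12/K_v = 12/144 = 1/12.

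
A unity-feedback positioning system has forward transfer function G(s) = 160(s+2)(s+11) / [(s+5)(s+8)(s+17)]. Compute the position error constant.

The open loop has no poles at the origin → type 0 system.
K_p = lim_{s→0} G(s) = 160·2·11 / (5·8·17) = 88/17.

88/17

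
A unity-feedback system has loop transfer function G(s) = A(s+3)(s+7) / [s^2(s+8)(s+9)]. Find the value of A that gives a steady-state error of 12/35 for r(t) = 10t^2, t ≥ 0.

G(s) has two factors of s in the denominator, so the system is type 2.
K_a = lim_{s→0} s^2·G(s) = A·3·7 / (8·9) = (7/24)·A.
e_ss = 20/K_a = 12/35 ⇒ K_a = 175/3 ⇒ A = (175/3)/(7/24) = 200.

200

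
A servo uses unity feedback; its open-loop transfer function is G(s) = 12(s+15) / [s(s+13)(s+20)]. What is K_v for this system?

9/13

One free integrator in G(s): this is a type 1 system.
K_v = lim_{s→0} s·G(s) = 12·15 / (13·20) = 9/13.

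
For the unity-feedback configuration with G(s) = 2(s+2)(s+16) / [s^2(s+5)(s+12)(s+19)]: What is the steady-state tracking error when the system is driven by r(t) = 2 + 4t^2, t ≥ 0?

142.5

The open loop has two poles at the origin → type 2 system. Taking each input component in turn:
  • 2: tracked with zero error.
  • 4t^2: e_ss = 8/K_a with K_a=16/285 → 142.5.
Total e_ss = 142.5.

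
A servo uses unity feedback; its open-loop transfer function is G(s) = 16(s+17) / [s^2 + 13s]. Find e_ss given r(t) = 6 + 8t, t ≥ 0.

Lowest-order denominator term is 13s, so the open loop has 1 pole at the origin → type 1 system. Taking each input component in turn:
  • 6: tracked with zero error.
  • 8t: e_ss = 8/K_v with K_v=272/13 → 13/34.
Total e_ss = 13/34.

13/34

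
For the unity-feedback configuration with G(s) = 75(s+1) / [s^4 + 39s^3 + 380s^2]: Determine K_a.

The denominator has no term below 380s^2 — 2 poles at s=0, type 2.
K_a = lim_{s→0} s^2·G(s) = 75·1 / 380 = 15/76.

15/76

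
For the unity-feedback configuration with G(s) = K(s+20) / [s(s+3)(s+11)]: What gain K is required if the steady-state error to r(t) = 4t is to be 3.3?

System type = 1 (one pole at s=0).
K_v = lim_{s→0} s·G(s) = K·20 / (3·11) = (20/33)·K.
e_ss = 4/K_v = 3.3 ⇒ K_v = 40/33 ⇒ K = (40/33)/(20/33) = 2.

2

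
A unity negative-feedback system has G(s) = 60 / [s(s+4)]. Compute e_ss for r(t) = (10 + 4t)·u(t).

4/15

G(s) has one factor of s in the denominator, so the system is type 1. Treating each term separately:
  • 10: tracked with zero error.
  • 4t: e_ss = 4/K_v with K_v=15 → 4/15.
Total e_ss = 4/15.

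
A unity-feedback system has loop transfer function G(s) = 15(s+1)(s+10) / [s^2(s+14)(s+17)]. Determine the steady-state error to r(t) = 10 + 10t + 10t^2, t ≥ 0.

476/15

G(s) has two factors of s in the denominator, so the system is type 2. Taking each input component in turn:
  • 10: tracked with zero error.
  • 10t: tracked with zero error.
  • 10t^2: e_ss = 20/K_a with K_a=75/119 → 476/15.
Total e_ss = 476/15.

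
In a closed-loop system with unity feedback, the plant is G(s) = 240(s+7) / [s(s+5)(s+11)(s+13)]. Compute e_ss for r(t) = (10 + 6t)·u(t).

143/56

One free integrator in G(s): this is a type 1 system. By superposition:
  • 10: tracked with zero error.
  • 6t: e_ss = 6/K_v with K_v=336/143 → 143/56.
Total e_ss = 143/56.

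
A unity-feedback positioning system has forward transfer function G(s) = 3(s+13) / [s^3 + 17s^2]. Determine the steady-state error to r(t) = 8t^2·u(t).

272/39

The denominator has no term below 17s^2 — 2 poles at s=0, type 2.
K_a = lim_{s→0} s^2·G(s) = 3·13 / 17 = 39/17.
r(t) = 8t^2 gives R(s) = 16/s^3.
e_ss = 16/K_a = 16/(39/17) = 272/39.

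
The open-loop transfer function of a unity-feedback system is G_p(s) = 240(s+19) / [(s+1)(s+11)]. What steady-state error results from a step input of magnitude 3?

33/4571

System type = 0 (no poles at s=0).
K_p = lim_{s→0} G_p(s) = 240·19 / (1·11) = 4560/11.
e_ss = 3/(1 + K_p) = 3/(4571/11) = 33/4571.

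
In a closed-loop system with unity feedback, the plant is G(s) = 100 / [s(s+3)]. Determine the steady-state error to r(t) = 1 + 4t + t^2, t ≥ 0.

The open loop has one pole at the origin → type 1 system. Taking each input component in turn:
  • 1: tracked with zero error.
  • 4t: e_ss = 4/K_v with K_v=100/3 → 0.12.
  • t^2: a type-1 system cannot track it, e_ss → ∞.
The unbounded component dominates.

infinity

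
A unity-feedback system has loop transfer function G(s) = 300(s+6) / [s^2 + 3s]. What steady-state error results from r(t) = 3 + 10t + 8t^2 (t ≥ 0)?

Lowest-order denominator term is 3s, so the open loop has 1 pole at the origin → type 1 system. Taking each input component in turn:
  • 3: tracked with zero error.
  • 10t: e_ss = 10/K_v with K_v=600 → 1/60.
  • 8t^2: a type-1 system cannot track it, e_ss → ∞.
The unbounded component dominates.

infinity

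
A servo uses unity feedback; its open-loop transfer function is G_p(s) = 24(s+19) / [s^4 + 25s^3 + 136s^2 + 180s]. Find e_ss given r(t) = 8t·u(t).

Factoring s from the denominator leaves a polynomial with constant term 180, so the system is type 1.
K_v = lim_{s→0} s·G_p(s) = 24·19 / 180 = 38/15.
e_ss = 8/K_v = 8/(38/15) = 60/19.

60/19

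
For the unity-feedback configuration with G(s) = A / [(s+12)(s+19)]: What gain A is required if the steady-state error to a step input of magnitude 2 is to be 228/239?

G(s) has no factors of s in the denominator, so the system is type 0.
K_p = lim_{s→0} G(s) = A / (12·19) = (1/228)·A.
e_ss = 2/(1 + K_p) = 228/239 ⇒ 1 + (1/228)·A = 239/114 ⇒ A = 250.

250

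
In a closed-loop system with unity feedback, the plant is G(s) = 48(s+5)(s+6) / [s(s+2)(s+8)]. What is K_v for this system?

90

One free integrator in G(s): this is a type 1 system.
K_v = lim_{s→0} s·G(s) = 48·5·6 / (2·8) = 90.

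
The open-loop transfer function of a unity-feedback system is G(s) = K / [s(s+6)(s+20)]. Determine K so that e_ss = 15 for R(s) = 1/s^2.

The open loop has one pole at the origin → type 1 system.
K_v = lim_{s→0} s·G(s) = K / (6·20) = (1/120)·K.
e_ss = 1/K_v = 15 ⇒ K_v = 1/15 ⇒ K = (1/15)/(1/120) = 8.

8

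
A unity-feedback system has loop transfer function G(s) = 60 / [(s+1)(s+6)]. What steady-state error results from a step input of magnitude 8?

G(s) has no factors of s in the denominator, so the system is type 0.
K_p = lim_{s→0} G(s) = 60 / (1·6) = 10.
e_ss = 8/(1 + K_p) = 8/11.

8/11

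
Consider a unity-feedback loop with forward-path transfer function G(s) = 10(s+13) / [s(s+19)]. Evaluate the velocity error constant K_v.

130/19

G(s) has one factor of s in the denominator, so the system is type 1.
K_v = lim_{s→0} s·G(s) = 10·13 / (19) = 130/19.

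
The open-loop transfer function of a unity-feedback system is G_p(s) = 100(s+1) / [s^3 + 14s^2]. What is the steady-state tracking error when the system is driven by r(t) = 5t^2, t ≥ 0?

The denominator has no term below 14s^2 — 2 poles at s=0, type 2.
K_a = lim_{s→0} s^2·G_p(s) = 100·1 / 14 = 50/7.
r(t) = 5t^2 gives R(s) = 10/s^3.
e_ss = 10/K_a = 10/(50/7) = 1.4.

1.4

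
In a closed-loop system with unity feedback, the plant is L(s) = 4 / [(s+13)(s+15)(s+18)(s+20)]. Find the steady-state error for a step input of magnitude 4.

No free integrators in L(s): this is a type 0 system.
K_p = lim_{s→0} L(s) = 4 / (13·15·18·20) = 1/17550.
e_ss = 4/(1 + K_p) = 4/(17551/17550) = 70200/17551.

70200/17551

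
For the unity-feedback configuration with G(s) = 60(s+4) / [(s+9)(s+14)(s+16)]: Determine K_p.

5/42

The open loop has no poles at the origin → type 0 system.
K_p = lim_{s→0} G(s) = 60·4 / (9·14·16) = 5/42.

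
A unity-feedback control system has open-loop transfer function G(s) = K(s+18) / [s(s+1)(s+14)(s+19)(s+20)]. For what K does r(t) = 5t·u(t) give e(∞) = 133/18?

200

G(s) has one factor of s in the denominator, so the system is type 1.
K_v = lim_{s→0} s·G(s) = K·18 / (1·14·19·20) = (9/2660)·K.
e_ss = 5/K_v = 133/18 ⇒ K_v = 90/133 ⇒ K = (90/133)/(9/2660) = 200.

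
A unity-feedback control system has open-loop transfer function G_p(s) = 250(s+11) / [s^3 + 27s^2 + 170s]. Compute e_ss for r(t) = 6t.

The denominator has no term below 170s — 1 pole at s=0, type 1.
K_v = lim_{s→0} s·G_p(s) = 250·11 / 170 = 275/17.
e_ss = 6/K_v = 6/(275/17) = 102/275.

102/275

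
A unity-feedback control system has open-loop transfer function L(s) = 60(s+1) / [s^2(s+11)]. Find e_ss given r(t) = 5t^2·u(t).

11/6

Two free integrators in L(s): this is a type 2 system.
K_a = lim_{s→0} s^2·L(s) = 60·1 / (11) = 60/11.
r(t) = 5t^2 gives R(s) = 10/s^3.
e_ss = 10/K_a = 10/(60/11) = 11/6.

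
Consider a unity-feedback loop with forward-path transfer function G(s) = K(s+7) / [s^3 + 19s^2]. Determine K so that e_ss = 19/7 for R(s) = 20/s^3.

20

Lowest-order denominator term is 19s^2, so the open loop has 2 poles at the origin → type 2 system.
K_a = lim_{s→0} s^2·G(s) = K·7 / 19 = (7/19)·K.
e_ss = 20/K_a = 19/7 ⇒ K_a = 140/19 ⇒ K = (140/19)/(7/19) = 20.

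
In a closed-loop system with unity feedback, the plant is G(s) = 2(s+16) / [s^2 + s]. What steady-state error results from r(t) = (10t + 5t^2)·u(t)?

infinity

Lowest-order denominator term is s, so the open loop has 1 pole at the origin → type 1 system. By superposition:
  • 10t: e_ss = 10/K_v with K_v=32 → 0.3125.
  • 5t^2: a type-1 system cannot track it, e_ss → ∞.
The unbounded component dominates.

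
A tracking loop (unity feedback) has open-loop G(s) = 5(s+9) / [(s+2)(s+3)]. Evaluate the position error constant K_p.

No free integrators in G(s): this is a type 0 system.
K_p = lim_{s→0} G(s) = 5·9 / (2·3) = 7.5.

7.5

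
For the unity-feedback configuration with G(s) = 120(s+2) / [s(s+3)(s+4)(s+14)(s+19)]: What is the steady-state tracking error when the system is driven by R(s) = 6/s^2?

79.8

One free integrator in G(s): this is a type 1 system.
K_v = lim_{s→0} s·G(s) = 120·2 / (3·4·14·19) = 10/133.
e_ss = 6/K_v = 6/(10/133) = 79.8.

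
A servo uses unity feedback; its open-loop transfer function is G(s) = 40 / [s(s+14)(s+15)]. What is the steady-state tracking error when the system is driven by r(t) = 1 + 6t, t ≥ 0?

One free integrator in G(s): this is a type 1 system. Taking each input component in turn:
  • 1: tracked with zero error.
  • 6t: e_ss = 6/K_v with K_v=4/21 → 31.5.
Total e_ss = 31.5.

31.5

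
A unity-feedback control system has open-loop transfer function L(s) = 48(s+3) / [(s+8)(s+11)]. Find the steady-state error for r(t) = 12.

L(s) has no factors of s in the denominator, so the system is type 0.
K_p = lim_{s→0} L(s) = 48·3 / (8·11) = 18/11.
e_ss = 12/(1 + K_p) = 12/(29/11) = 132/29.

132/29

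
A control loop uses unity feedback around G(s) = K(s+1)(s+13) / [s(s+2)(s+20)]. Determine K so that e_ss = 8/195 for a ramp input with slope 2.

150

The open loop has one pole at the origin → type 1 system.
K_v = lim_{s→0} s·G(s) = K·1·13 / (2·20) = 0.325·K.
e_ss = 2/K_v = 8/195 ⇒ K_v = 48.75 ⇒ K = 48.75/0.325 = 150.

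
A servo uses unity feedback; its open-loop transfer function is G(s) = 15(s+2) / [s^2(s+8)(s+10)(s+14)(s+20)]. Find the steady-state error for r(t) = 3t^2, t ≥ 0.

4480

The open loop has two poles at the origin → type 2 system.
K_a = lim_{s→0} s^2·G(s) = 15·2 / (8·10·14·20) = 3/2240.
r(t) = 3t^2 gives R(s) = 6/s^3.
e_ss = 6/K_a = 6/(3/2240) = 4480.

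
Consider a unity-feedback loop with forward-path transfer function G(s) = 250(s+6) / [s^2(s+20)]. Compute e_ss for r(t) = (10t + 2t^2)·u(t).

4/75

System type = 2 (two poles at s=0). By superposition:
  • 10t: tracked with zero error.
  • 2t^2: e_ss = 4/K_a with K_a=75 → 4/75.
Total e_ss = 4/75.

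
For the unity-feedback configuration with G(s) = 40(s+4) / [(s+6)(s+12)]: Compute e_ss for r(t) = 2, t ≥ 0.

The open loop has no poles at the origin → type 0 system.
K_p = lim_{s→0} G(s) = 40·4 / (6·12) = 20/9.
e_ss = 2/(1 + K_p) = 2/(29/9) = 18/29.

18/29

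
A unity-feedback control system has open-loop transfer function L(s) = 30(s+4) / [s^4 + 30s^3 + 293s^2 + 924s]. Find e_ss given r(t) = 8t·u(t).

61.6

Factoring s from the denominator leaves a polynomial with constant term 924, so the system is type 1.
K_v = lim_{s→0} s·L(s) = 30·4 / 924 = 10/77.
e_ss = 8/K_v = 8/(10/77) = 61.6.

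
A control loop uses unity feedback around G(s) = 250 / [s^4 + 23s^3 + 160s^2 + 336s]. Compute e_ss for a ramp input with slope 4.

Factoring s from the denominator leaves a polynomial with constant term 336, so the system is type 1.
K_v = lim_{s→0} s·G(s) = 250 / 336 = 125/168.
e_ss = 4/K_v = 4/(125/168) = 5.376.

5.376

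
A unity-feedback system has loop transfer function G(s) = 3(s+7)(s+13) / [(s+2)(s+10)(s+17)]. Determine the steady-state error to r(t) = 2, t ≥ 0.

The open loop has no poles at the origin → type 0 system.
K_p = lim_{s→0} G(s) = 3·7·13 / (2·10·17) = 273/340.
e_ss = 2/(1 + K_p) = 2/(613/340) = 680/613.

680/613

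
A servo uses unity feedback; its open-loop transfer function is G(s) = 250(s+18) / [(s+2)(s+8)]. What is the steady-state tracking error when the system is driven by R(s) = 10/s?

No free integrators in G(s): this is a type 0 system.
K_p = lim_{s→0} G(s) = 250·18 / (2·8) = 281.25.
e_ss = 10/(1 + K_p) = 10/282.25 = 40/1129.

40/1129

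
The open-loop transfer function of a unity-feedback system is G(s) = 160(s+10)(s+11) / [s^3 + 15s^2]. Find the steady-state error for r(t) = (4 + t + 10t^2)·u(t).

3/176

Factoring s^2 from the denominator leaves a polynomial with constant term 15, so the system is type 2. By superposition:
  • 4: tracked with zero error.
  • t: tracked with zero error.
  • 10t^2: e_ss = 20/K_a with K_a=3520/3 → 3/176.
Total e_ss = 3/176.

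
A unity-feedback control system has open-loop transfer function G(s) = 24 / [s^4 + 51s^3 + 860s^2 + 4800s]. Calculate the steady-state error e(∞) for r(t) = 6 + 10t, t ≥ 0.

2000

Lowest-order denominator term is 4800s, so the open loop has 1 pole at the origin → type 1 system. Treating each term separately:
  • 6: tracked with zero error.
  • 10t: e_ss = 10/K_v with K_v=0.005 → 2000.
Total e_ss = 2000.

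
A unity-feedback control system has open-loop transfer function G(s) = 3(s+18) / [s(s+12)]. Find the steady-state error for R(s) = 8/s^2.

G(s) has one factor of s in the denominator, so the system is type 1.
K_v = lim_{s→0} s·G(s) = 3·18 / (12) = 4.5.
e_ss = 8/K_v = 8/4.5 = 16/9.

16/9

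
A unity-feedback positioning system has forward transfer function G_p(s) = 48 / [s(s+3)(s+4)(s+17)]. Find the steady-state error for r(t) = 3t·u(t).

The open loop has one pole at the origin → type 1 system.
K_v = lim_{s→0} s·G_p(s) = 48 / (3·4·17) = 4/17.
e_ss = 3/K_v = 3/(4/17) = 12.75.

12.75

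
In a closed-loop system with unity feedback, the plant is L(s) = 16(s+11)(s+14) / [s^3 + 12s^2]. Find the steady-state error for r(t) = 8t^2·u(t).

Factoring s^2 from the denominator leaves a polynomial with constant term 12, so the system is type 2.
K_a = lim_{s→0} s^2·L(s) = 16·11·14 / 12 = 616/3.
r(t) = 8t^2 gives R(s) = 16/s^3.
e_ss = 16/K_a = 16/(616/3) = 6/77.

6/77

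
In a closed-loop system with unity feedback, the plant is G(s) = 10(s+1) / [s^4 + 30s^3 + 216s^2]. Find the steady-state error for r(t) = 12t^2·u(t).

518.4

Lowest-order denominator term is 216s^2, so the open loop has 2 poles at the origin → type 2 system.
K_a = lim_{s→0} s^2·G(s) = 10·1 / 216 = 5/108.
r(t) = 12t^2 gives R(s) = 24/s^3.
e_ss = 24/K_a = 24/(5/108) = 518.4.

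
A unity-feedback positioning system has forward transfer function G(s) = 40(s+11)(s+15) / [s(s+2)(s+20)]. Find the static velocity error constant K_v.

System type = 1 (one pole at s=0).
K_v = lim_{s→0} s·G(s) = 40·11·15 / (2·20) = 165.

165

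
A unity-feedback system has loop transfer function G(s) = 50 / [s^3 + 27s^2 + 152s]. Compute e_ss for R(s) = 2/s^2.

6.08

The denominator has no term below 152s — 1 pole at s=0, type 1.
K_v = lim_{s→0} s·G(s) = 50 / 152 = 25/76.
e_ss = 2/K_v = 2/(25/76) = 6.08.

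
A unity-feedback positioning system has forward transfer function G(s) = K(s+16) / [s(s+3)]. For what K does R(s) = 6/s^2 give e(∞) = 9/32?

4

System type = 1 (one pole at s=0).
K_v = lim_{s→0} s·G(s) = K·16 / (3) = (16/3)·K.
e_ss = 6/K_v = 9/32 ⇒ K_v = 64/3 ⇒ K = (64/3)/(16/3) = 4.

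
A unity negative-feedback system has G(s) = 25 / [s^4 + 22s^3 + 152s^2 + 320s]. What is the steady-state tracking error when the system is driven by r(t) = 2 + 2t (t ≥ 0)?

25.6

The denominator has no term below 320s — 1 pole at s=0, type 1. Taking each input component in turn:
  • 2: tracked with zero error.
  • 2t: e_ss = 2/K_v with K_v=5/64 → 25.6.
Total e_ss = 25.6.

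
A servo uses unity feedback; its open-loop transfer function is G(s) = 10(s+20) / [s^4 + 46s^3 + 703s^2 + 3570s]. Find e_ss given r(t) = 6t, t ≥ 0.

Lowest-order denominator term is 3570s, so the open loop has 1 pole at the origin → type 1 system.
K_v = lim_{s→0} s·G(s) = 10·20 / 3570 = 20/357.
e_ss = 6/K_v = 6/(20/357) = 107.1.

107.1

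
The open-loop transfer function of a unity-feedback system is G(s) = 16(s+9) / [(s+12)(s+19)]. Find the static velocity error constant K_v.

G(s) has no factors of s in the denominator, so the system is type 0.
K_v = lim_{s→0} s·G(s) = 0 (the extra factor of s kills the finite limit).

0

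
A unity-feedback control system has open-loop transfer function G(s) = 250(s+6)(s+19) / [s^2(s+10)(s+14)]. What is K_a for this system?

Two free integrators in G(s): this is a type 2 system.
K_a = lim_{s→0} s^2·G(s) = 250·6·19 / (10·14) = 1425/7.

1425/7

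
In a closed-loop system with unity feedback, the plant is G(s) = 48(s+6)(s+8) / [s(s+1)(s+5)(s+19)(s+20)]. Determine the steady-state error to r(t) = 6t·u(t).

475/96

One free integrator in G(s): this is a type 1 system.
K_v = lim_{s→0} s·G(s) = 48·6·8 / (1·5·19·20) = 576/475.
e_ss = 6/K_v = 6/(576/475) = 475/96.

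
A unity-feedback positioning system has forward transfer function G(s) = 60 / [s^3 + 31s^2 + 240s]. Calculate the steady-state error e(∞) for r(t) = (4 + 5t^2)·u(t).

infinity

Factoring s from the denominator leaves a polynomial with constant term 240, so the system is type 1. Treating each term separately:
  • 4: tracked with zero error.
  • 5t^2: a type-1 system cannot track it, e_ss → ∞.
The unbounded component dominates.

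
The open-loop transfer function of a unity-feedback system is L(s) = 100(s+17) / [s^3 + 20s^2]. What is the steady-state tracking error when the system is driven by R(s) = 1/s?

Lowest-order denominator term is 20s^2, so the open loop has 2 poles at the origin → type 2 system.
K_p = ∞ for a type-2 system; e_ss to a step is zero.

0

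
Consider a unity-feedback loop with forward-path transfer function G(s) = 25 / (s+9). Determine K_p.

G(s) has no factors of s in the denominator, so the system is type 0.
K_p = lim_{s→0} G(s) = 25 / (9) = 25/9.

25/9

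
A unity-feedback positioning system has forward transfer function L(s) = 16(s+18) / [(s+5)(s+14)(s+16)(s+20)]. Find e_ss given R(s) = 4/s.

L(s) has no factors of s in the denominator, so the system is type 0.
K_p = lim_{s→0} L(s) = 16·18 / (5·14·16·20) = 9/700.
e_ss = 4/(1 + K_p) = 4/(709/700) = 2800/709.

2800/709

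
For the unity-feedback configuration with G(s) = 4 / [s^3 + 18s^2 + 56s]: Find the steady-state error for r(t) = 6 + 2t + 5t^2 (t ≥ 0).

Factoring s from the denominator leaves a polynomial with constant term 56, so the system is type 1. Taking each input component in turn:
  • 6: tracked with zero error.
  • 2t: e_ss = 2/K_v with K_v=1/14 → 28.
  • 5t^2: a type-1 system cannot track it, e_ss → ∞.
The unbounded component dominates.

infinity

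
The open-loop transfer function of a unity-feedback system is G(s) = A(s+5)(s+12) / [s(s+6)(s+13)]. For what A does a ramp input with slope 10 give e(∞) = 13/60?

60

G(s) has one factor of s in the denominator, so the system is type 1.
K_v = lim_{s→0} s·G(s) = A·5·12 / (6·13) = (10/13)·A.
e_ss = 10/K_v = 13/60 ⇒ K_v = 600/13 ⇒ A = (600/13)/(10/13) = 60.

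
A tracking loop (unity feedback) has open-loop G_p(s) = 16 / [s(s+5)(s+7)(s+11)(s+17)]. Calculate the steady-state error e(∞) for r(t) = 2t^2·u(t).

infinity

The open loop has one pole at the origin → type 1 system.
For a type-1 system K_a = 0, so e_ss to a parabolic input is unbounded.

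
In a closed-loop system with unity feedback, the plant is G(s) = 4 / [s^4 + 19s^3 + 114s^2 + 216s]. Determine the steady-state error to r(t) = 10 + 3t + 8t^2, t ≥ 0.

infinity

Lowest-order denominator term is 216s, so the open loop has 1 pole at the origin → type 1 system. Taking each input component in turn:
  • 10: tracked with zero error.
  • 3t: e_ss = 3/K_v with K_v=1/54 → 162.
  • 8t^2: a type-1 system cannot track it, e_ss → ∞.
The unbounded component dominates.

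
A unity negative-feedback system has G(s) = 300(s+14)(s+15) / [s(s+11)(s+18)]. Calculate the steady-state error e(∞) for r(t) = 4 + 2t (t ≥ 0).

11/1750

One free integrator in G(s): this is a type 1 system. By superposition:
  • 4: tracked with zero error.
  • 2t: e_ss = 2/K_v with K_v=3500/11 → 11/1750.
Total e_ss = 11/1750.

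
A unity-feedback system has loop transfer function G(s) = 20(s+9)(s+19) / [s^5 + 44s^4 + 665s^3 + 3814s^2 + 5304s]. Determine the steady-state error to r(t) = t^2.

infinity

The denominator has no term below 5304s — 1 pole at s=0, type 1.
K_a = lim_{s→0} s^2·G(s) = 0; the steady-state error to this parabolic input grows without bound.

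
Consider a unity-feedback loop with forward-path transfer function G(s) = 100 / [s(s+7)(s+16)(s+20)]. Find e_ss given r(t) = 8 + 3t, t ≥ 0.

G(s) has one factor of s in the denominator, so the system is type 1. By superposition:
  • 8: tracked with zero error.
  • 3t: e_ss = 3/K_v with K_v=5/112 → 67.2.
Total e_ss = 67.2.

67.2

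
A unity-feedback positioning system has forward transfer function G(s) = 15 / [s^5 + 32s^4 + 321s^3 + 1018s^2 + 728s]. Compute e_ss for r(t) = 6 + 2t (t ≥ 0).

Lowest-order denominator term is 728s, so the open loop has 1 pole at the origin → type 1 system. Taking each input component in turn:
  • 6: tracked with zero error.
  • 2t: e_ss = 2/K_v with K_v=15/728 → 1456/15.
Total e_ss = 1456/15.

1456/15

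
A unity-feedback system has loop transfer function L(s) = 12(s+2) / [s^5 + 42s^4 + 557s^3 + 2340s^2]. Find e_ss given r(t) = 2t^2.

The denominator has no term below 2340s^2 — 2 poles at s=0, type 2.
K_a = lim_{s→0} s^2·L(s) = 12·2 / 2340 = 2/195.
r(t) = 2t^2 gives R(s) = 4/s^3.
e_ss = 4/K_a = 4/(2/195) = 390.

390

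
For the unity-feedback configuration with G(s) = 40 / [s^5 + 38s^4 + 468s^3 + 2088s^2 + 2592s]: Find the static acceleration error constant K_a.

Factoring s from the denominator leaves a polynomial with constant term 2592, so the system is type 1.
K_a = lim_{s→0} s^2·G(s) = 0 (the extra factor of s kills the finite limit).

0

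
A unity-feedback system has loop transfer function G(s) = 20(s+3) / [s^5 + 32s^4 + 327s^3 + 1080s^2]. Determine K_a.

1/18

The denominator has no term below 1080s^2 — 2 poles at s=0, type 2.
K_a = lim_{s→0} s^2·G(s) = 20·3 / 1080 = 1/18.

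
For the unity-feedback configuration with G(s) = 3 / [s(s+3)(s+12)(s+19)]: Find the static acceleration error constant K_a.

0

One free integrator in G(s): this is a type 1 system.
K_a = lim_{s→0} s^2·G(s) = 0 (the extra factor of s kills the finite limit).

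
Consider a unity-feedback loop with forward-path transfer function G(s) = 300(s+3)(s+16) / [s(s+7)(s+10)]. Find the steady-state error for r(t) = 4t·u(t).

One free integrator in G(s): this is a type 1 system.
K_v = lim_{s→0} s·G(s) = 300·3·16 / (7·10) = 1440/7.
e_ss = 4/K_v = 4/(1440/7) = 7/360.

7/360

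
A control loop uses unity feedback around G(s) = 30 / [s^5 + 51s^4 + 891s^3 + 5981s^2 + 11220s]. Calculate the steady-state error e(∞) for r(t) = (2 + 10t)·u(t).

Factoring s from the denominator leaves a polynomial with constant term 11220, so the system is type 1. Treating each term separately:
  • 2: tracked with zero error.
  • 10t: e_ss = 10/K_v with K_v=1/374 → 3740.
Total e_ss = 3740.

3740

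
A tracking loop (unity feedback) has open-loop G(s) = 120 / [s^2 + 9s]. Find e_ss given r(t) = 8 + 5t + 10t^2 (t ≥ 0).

infinity

The denominator has no term below 9s — 1 pole at s=0, type 1. Taking each input component in turn:
  • 8: tracked with zero error.
  • 5t: e_ss = 5/K_v with K_v=40/3 → 0.375.
  • 10t^2: a type-1 system cannot track it, e_ss → ∞.
The unbounded component dominates.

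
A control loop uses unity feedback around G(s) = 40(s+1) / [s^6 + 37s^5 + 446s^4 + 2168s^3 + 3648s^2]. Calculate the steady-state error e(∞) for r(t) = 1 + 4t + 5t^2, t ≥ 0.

912

The denominator has no term below 3648s^2 — 2 poles at s=0, type 2. Treating each term separately:
  • 1: tracked with zero error.
  • 4t: tracked with zero error.
  • 5t^2: e_ss = 10/K_a with K_a=5/456 → 912.
Total e_ss = 912.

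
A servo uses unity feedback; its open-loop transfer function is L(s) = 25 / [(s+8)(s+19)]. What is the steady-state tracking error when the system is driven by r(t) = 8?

1216/177

No free integrators in L(s): this is a type 0 system.
K_p = lim_{s→0} L(s) = 25 / (8·19) = 25/152.
e_ss = 8/(1 + K_p) = 8/(177/152) = 1216/177.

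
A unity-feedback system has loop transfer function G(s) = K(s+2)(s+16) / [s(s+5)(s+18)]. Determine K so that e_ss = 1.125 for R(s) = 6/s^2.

15

G(s) has one factor of s in the denominator, so the system is type 1.
K_v = lim_{s→0} s·G(s) = K·2·16 / (5·18) = (16/45)·K.
e_ss = 6/K_v = 1.125 ⇒ K_v = 16/3 ⇒ K = (16/3)/(16/45) = 15.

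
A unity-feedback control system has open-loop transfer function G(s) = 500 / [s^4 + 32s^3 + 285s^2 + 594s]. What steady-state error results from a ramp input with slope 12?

14.256

Factoring s from the denominator leaves a polynomial with constant term 594, so the system is type 1.
K_v = lim_{s→0} s·G(s) = 500 / 594 = 250/297.
e_ss = 12/K_v = 12/(250/297) = 14.256.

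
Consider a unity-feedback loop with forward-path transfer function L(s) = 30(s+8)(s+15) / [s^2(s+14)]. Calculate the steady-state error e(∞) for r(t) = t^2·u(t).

7/900

The open loop has two poles at the origin → type 2 system.
K_a = lim_{s→0} s^2·L(s) = 30·8·15 / (14) = 1800/7.
r(t) = t^2 gives R(s) = 2/s^3.
e_ss = 2/K_a = 2/(1800/7) = 7/900.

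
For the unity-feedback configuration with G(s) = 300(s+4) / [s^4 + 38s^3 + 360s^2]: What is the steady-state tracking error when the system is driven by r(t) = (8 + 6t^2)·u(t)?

3.6

Lowest-order denominator term is 360s^2, so the open loop has 2 poles at the origin → type 2 system. Treating each term separately:
  • 8: tracked with zero error.
  • 6t^2: e_ss = 12/K_a with K_a=10/3 → 3.6.
Total e_ss = 3.6.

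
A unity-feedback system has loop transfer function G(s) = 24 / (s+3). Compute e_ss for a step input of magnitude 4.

4/9

No free integrators in G(s): this is a type 0 system.
K_p = lim_{s→0} G(s) = 24 / (3) = 8.
e_ss = 4/(1 + K_p) = 4/9.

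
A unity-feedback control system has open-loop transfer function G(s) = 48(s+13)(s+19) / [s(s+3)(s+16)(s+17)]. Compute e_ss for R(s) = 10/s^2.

G(s) has one factor of s in the denominator, so the system is type 1.
K_v = lim_{s→0} s·G(s) = 48·13·19 / (3·16·17) = 247/17.
e_ss = 10/K_v = 10/(247/17) = 170/247.

170/247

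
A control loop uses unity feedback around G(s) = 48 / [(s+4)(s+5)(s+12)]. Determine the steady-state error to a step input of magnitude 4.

10/3

No free integrators in G(s): this is a type 0 system.
K_p = lim_{s→0} G(s) = 48 / (4·5·12) = 0.2.
e_ss = 4/(1 + K_p) = 4/1.2 = 10/3.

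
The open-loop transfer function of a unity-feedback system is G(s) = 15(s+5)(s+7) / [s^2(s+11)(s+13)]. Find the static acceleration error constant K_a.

Two free integrators in G(s): this is a type 2 system.
K_a = lim_{s→0} s^2·G(s) = 15·5·7 / (11·13) = 525/143.

525/143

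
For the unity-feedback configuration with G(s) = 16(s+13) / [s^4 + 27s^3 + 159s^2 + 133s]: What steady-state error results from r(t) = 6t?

399/104

The denominator has no term below 133s — 1 pole at s=0, type 1.
K_v = lim_{s→0} s·G(s) = 16·13 / 133 = 208/133.
e_ss = 6/K_v = 6/(208/133) = 399/104.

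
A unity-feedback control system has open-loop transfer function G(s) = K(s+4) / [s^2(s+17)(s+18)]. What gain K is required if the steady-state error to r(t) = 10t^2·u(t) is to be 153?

10

The open loop has two poles at the origin → type 2 system.
K_a = lim_{s→0} s^2·G(s) = K·4 / (17·18) = (2/153)·K.
e_ss = 20/K_a = 153 ⇒ K_a = 20/153 ⇒ K = (20/153)/(2/153) = 10.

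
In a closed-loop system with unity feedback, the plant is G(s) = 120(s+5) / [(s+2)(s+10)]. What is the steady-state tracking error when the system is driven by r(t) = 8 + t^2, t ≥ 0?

G(s) has no factors of s in the denominator, so the system is type 0. Taking each input component in turn:
  • 8: e_ss = 8/(1+K_p) with K_p=30 → 8/31.
  • t^2: a type-0 system cannot track it, e_ss → ∞.
The unbounded component dominates.

infinity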